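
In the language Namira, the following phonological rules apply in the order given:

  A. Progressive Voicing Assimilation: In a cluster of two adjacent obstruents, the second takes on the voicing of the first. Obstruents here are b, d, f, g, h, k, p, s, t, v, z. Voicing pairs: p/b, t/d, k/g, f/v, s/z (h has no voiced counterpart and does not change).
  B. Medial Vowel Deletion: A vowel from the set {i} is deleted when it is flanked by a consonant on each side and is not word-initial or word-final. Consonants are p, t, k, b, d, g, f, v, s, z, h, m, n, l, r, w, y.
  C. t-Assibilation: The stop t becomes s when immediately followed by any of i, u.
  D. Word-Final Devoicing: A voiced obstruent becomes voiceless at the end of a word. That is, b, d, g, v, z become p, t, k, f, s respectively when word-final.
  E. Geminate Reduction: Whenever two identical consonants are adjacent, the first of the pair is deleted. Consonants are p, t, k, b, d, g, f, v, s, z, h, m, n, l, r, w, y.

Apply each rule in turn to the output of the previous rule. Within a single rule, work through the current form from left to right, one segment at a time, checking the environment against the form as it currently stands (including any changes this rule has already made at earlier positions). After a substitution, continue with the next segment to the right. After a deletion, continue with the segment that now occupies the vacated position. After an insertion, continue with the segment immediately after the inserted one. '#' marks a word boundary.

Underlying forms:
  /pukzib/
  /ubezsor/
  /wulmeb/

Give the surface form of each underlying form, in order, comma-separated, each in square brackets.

[puksp], [ubezor], [wulmep]

/pukzib/:
  A Progressive Voicing Assimilation: [pukzib] → [puksib]
  B Medial Vowel Deletion: [puksib] → [puksb]
  C t-Assibilation: no change — [puksb]
  D Word-Final Devoicing: [puksb] → [puksp]
  E Geminate Reduction: no change — [puksp]
/ubezsor/:
  A Progressive Voicing Assimilation: [ubezsor] → [ubezzor]
  B Medial Vowel Deletion: no change — [ubezzor]
  C t-Assibilation: no change — [ubezzor]
  D Word-Final Devoicing: no change — [ubezzor]
  E Geminate Reduction: [ubezzor] → [ubezor]
/wulmeb/:
  A Progressive Voicing Assimilation: no change — [wulmeb]
  B Medial Vowel Deletion: no change — [wulmeb]
  C t-Assibilation: no change — [wulmeb]
  D Word-Final Devoicing: [wulmeb] → [wulmep]
  E Geminate Reduction: no change — [wulmep]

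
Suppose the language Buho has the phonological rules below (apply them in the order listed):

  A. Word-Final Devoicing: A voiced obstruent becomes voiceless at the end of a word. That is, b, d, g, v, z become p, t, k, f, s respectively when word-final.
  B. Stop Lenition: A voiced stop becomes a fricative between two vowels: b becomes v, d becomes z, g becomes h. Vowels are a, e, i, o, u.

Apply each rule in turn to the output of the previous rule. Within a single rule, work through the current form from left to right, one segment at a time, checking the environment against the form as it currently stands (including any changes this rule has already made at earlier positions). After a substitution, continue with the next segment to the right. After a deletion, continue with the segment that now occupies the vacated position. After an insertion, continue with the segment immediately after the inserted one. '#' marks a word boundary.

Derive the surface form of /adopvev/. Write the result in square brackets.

A Word-Final Devoicing: [adopvev] → [adopvef]
B Stop Lenition: [adopvef] → [azopvef]

[azopvef]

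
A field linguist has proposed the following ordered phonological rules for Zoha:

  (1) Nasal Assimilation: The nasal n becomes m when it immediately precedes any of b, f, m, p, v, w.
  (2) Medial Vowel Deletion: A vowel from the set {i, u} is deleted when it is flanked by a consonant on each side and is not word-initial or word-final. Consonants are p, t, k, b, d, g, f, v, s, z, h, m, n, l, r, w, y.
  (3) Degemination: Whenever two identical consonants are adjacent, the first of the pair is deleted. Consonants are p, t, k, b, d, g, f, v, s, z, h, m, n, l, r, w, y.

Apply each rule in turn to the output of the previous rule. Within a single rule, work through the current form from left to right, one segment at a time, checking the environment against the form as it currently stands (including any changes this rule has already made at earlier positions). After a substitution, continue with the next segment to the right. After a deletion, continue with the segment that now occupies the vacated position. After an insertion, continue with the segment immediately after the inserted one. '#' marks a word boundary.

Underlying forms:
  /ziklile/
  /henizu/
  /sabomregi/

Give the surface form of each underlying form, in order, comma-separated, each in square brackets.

[zkle], [henzu], [sabomregi]

/ziklile/:
  (1) Nasal Assimilation: no change — [ziklile]
  (2) Medial Vowel Deletion: [ziklile] → [zklle]
  (3) Degemination: [zklle] → [zkle]
/henizu/:
  (1) Nasal Assimilation: no change — [henizu]
  (2) Medial Vowel Deletion: [henizu] → [henzu]
  (3) Degemination: no change — [henzu]
/sabomregi/:
  (1) Nasal Assimilation: no change — [sabomregi]
  (2) Medial Vowel Deletion: no change — [sabomregi]
  (3) Degemination: no change — [sabomregi]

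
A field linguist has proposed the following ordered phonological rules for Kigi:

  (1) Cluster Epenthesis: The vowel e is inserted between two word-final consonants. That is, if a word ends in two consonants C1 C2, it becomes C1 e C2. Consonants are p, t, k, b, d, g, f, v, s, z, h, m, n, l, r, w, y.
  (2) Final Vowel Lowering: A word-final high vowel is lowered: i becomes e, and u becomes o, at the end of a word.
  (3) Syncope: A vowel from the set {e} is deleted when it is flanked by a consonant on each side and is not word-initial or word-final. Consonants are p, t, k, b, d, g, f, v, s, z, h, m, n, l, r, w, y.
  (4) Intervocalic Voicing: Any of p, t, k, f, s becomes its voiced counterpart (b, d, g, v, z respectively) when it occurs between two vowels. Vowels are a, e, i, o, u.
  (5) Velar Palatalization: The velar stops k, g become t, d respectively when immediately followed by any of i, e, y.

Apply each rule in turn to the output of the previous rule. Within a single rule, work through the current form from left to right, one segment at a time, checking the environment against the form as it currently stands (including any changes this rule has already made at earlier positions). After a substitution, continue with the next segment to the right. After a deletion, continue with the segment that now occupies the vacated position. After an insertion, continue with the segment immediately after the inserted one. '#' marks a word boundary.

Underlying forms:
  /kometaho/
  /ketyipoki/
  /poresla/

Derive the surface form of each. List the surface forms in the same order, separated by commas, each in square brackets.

/kometaho/:
  (1) Cluster Epenthesis: no change — [kometaho]
  (2) Final Vowel Lowering: no change — [kometaho]
  (3) Syncope: [kometaho] → [komtaho]
  (4) Intervocalic Voicing: no change — [komtaho]
  (5) Velar Palatalization: no change — [komtaho]
/ketyipoki/:
  (1) Cluster Epenthesis: no change — [ketyipoki]
  (2) Final Vowel Lowering: [ketyipoki] → [ketyipoke]
  (3) Syncope: [ketyipoke] → [ktyipoke]
  (4) Intervocalic Voicing: [ktyipoke] → [ktyiboge]
  (5) Velar Palatalization: [ktyiboge] → [ktyibode]
/poresla/:
  (1) Cluster Epenthesis: no change — [poresla]
  (2) Final Vowel Lowering: no change — [poresla]
  (3) Syncope: [poresla] → [porsla]
  (4) Intervocalic Voicing: no change — [porsla]
  (5) Velar Palatalization: no change — [porsla]

[komtaho], [ktyibode], [porsla]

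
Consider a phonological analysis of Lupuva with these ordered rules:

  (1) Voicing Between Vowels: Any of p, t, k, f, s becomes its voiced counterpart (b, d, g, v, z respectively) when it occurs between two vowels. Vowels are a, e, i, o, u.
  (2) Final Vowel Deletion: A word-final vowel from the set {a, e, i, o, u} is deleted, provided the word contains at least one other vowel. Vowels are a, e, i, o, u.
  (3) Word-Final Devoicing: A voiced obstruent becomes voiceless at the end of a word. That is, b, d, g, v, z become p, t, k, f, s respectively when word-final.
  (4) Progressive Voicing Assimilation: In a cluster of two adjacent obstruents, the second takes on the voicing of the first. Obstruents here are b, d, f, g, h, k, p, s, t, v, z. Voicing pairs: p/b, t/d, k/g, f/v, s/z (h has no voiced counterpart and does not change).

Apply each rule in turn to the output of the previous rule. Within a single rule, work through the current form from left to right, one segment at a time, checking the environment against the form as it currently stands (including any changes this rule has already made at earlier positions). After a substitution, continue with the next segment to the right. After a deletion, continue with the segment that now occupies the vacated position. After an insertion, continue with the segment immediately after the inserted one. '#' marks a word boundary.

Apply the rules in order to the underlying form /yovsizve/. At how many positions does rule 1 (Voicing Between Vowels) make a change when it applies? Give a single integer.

(1) Voicing Between Vowels: no change — [yovsizve]
(2) Final Vowel Deletion: [yovsizve] → [yovsizv]
(3) Word-Final Devoicing: [yovsizv] → [yovsizf]
(4) Progressive Voicing Assimilation: [yovsizf] → [yovzizv]
Rule 1 changed 0 position(s).

0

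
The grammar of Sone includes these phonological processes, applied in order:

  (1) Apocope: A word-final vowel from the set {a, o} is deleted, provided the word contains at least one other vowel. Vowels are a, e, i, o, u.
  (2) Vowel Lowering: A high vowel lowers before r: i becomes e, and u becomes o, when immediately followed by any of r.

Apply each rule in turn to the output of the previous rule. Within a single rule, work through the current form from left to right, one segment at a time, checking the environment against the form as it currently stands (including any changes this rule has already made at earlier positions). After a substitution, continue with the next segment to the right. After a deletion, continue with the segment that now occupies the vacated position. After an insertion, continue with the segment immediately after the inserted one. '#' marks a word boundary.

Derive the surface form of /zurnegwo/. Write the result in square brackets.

(1) Apocope: [zurnegwo] → [zurnegw]
(2) Vowel Lowering: [zurnegw] → [zornegw]

[zornegw]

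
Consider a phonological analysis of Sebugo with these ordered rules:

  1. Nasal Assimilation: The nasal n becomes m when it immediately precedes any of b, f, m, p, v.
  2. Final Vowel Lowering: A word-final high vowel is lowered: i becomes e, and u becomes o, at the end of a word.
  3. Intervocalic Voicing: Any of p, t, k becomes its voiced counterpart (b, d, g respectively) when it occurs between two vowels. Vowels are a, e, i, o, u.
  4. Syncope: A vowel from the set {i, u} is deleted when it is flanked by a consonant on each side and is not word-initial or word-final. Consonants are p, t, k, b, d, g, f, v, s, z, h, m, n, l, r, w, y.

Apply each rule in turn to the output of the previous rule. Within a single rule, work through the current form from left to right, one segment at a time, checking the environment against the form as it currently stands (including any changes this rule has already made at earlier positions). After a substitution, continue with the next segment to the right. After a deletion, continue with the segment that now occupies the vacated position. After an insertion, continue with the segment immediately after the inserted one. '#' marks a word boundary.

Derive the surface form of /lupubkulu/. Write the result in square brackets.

1 Nasal Assimilation: no change — [lupubkulu]
2 Final Vowel Lowering: [lupubkulu] → [lupubkulo]
3 Intervocalic Voicing: [lupubkulo] → [lububkulo]
4 Syncope: [lububkulo] → [lbbklo]

[lbbklo]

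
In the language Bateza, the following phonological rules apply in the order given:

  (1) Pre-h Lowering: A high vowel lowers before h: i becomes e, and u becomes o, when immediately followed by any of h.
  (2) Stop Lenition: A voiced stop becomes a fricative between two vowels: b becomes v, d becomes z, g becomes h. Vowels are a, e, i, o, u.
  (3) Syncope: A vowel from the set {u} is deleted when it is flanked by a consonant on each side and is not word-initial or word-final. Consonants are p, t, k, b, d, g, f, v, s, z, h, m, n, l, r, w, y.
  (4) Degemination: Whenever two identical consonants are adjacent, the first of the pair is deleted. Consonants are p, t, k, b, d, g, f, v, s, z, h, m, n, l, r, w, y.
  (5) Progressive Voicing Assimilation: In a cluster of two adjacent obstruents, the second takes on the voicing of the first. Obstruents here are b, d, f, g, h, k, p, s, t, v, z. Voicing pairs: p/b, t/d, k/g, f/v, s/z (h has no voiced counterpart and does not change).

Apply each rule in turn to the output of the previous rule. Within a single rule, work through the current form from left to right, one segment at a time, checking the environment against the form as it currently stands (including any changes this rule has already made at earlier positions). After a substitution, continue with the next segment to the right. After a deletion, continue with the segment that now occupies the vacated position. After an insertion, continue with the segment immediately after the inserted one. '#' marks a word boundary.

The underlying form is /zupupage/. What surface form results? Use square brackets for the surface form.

(1) Pre-h Lowering: no change — [zupupage]
(2) Stop Lenition: [zupupage] → [zupupahe]
(3) Syncope: [zupupahe] → [zppahe]
(4) Degemination: [zppahe] → [zpahe]
(5) Progressive Voicing Assimilation: [zpahe] → [zbahe]

[zbahe]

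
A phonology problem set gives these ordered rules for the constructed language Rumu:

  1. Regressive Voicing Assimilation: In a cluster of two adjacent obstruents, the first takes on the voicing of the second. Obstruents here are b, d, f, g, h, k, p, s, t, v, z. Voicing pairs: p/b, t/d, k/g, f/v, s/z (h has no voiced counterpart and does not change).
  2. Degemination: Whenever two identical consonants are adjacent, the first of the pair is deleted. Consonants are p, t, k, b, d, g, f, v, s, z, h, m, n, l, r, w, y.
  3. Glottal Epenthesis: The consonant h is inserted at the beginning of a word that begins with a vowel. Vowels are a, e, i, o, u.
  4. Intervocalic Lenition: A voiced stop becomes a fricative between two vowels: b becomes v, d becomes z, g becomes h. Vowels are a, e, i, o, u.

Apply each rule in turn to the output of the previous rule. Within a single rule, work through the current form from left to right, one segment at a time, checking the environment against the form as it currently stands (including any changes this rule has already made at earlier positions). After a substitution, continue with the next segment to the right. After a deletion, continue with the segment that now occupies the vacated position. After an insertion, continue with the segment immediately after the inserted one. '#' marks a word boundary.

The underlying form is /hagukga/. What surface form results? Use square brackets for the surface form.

[hahuha]

1 Regressive Voicing Assimilation: [hagukga] → [hagugga]
2 Degemination: [hagugga] → [haguga]
3 Glottal Epenthesis: no change — [haguga]
4 Intervocalic Lenition: [haguga] → [hahuha]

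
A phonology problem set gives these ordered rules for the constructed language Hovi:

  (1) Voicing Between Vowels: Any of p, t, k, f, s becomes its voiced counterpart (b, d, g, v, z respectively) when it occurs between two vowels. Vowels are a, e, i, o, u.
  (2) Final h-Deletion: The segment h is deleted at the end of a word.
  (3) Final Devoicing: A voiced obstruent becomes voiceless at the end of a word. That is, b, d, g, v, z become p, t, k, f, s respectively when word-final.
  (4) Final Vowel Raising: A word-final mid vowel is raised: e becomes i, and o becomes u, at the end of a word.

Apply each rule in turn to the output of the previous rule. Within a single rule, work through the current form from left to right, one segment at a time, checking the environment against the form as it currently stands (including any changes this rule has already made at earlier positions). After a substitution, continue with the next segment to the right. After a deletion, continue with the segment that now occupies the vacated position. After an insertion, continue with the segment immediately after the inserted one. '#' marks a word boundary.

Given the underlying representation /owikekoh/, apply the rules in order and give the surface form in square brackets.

[owigegu]

(1) Voicing Between Vowels: [owikekoh] → [owigegoh]
(2) Final h-Deletion: [owigegoh] → [owigego]
(3) Final Devoicing: no change — [owigego]
(4) Final Vowel Raising: [owigego] → [owigegu]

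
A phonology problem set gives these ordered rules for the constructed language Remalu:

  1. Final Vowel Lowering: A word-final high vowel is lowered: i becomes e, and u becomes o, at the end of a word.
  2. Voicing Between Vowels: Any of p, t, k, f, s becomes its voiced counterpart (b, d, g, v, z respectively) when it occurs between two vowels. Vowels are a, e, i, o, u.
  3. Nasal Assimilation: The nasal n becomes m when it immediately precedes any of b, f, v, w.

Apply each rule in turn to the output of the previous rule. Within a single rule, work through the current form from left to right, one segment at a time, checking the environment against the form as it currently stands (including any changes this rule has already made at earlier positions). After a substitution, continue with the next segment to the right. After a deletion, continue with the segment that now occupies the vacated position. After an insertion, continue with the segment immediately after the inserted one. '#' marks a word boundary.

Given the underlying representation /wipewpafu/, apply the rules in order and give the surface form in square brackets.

1 Final Vowel Lowering: [wipewpafu] → [wipewpafo]
2 Voicing Between Vowels: [wipewpafo] → [wibewpavo]
3 Nasal Assimilation: no change — [wibewpavo]

[wibewpavo]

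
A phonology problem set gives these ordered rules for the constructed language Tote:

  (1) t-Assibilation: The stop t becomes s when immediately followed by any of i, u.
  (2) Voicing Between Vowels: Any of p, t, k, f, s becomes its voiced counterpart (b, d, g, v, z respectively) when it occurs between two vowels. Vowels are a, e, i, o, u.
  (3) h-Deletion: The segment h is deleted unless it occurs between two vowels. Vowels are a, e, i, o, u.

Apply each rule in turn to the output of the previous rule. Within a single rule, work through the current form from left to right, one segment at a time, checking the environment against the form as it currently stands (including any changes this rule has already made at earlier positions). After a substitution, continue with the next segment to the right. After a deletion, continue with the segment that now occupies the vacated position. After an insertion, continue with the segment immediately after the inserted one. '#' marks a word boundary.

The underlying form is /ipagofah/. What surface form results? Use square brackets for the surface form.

(1) t-Assibilation: no change — [ipagofah]
(2) Voicing Between Vowels: [ipagofah] → [ibagovah]
(3) h-Deletion: [ibagovah] → [ibagova]

[ibagova]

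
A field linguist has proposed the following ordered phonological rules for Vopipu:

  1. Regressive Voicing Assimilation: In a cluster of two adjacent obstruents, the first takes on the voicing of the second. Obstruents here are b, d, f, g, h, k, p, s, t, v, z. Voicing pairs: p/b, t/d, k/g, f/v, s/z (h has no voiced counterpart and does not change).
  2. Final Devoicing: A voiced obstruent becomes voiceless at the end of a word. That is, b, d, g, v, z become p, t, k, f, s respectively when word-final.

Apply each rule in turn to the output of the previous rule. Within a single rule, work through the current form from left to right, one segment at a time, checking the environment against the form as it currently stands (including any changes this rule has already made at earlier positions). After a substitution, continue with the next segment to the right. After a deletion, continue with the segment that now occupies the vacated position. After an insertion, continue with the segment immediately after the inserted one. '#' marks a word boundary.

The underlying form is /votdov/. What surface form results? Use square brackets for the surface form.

[voddof]

1 Regressive Voicing Assimilation: [votdov] → [voddov]
2 Final Devoicing: [voddov] → [voddof]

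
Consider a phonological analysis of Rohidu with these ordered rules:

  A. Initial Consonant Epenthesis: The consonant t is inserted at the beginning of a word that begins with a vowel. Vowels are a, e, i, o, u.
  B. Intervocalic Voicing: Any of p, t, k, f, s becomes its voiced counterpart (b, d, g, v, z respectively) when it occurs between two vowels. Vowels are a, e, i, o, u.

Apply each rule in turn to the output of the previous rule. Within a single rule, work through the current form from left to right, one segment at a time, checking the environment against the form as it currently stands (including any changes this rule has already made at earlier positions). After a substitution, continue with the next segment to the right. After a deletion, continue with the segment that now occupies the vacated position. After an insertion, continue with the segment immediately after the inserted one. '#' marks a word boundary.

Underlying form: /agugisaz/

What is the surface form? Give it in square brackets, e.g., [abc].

[tagugizaz]

A Initial Consonant Epenthesis: [agugisaz] → [tagugisaz]
B Intervocalic Voicing: [tagugisaz] → [tagugizaz]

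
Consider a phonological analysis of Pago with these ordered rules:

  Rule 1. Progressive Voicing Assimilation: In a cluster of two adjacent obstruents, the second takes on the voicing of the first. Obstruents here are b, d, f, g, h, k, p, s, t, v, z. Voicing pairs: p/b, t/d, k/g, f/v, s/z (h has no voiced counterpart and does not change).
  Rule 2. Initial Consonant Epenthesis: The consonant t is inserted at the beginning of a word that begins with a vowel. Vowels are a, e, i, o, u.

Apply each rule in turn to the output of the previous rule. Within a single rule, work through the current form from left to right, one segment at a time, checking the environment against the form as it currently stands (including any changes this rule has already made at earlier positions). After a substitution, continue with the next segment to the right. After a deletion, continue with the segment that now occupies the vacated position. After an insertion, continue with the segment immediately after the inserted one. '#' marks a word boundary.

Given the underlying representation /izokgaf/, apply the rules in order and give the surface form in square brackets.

Rule 1 Progressive Voicing Assimilation: [izokgaf] → [izokkaf]
Rule 2 Initial Consonant Epenthesis: [izokkaf] → [tizokkaf]

[tizokkaf]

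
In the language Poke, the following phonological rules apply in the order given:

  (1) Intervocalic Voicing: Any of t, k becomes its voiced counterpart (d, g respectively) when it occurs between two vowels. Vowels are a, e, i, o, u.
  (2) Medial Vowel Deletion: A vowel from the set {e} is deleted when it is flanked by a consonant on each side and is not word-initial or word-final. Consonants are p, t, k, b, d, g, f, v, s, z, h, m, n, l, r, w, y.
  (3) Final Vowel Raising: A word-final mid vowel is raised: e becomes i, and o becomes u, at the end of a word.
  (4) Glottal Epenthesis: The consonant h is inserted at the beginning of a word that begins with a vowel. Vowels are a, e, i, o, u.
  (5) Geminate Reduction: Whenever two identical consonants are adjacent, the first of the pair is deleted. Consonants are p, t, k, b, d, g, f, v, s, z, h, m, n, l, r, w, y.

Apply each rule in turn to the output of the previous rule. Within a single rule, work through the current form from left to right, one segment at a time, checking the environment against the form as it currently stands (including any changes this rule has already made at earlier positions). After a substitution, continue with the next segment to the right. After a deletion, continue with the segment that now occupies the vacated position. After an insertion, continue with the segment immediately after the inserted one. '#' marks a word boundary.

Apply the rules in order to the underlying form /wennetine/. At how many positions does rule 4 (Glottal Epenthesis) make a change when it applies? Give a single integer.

(1) Intervocalic Voicing: [wennetine] → [wennedine]
(2) Medial Vowel Deletion: [wennedine] → [wnndine]
(3) Final Vowel Raising: [wnndine] → [wnndini]
(4) Glottal Epenthesis: no change — [wnndini]
(5) Geminate Reduction: [wnndini] → [wndini]
Rule 4 changed 0 position(s).

0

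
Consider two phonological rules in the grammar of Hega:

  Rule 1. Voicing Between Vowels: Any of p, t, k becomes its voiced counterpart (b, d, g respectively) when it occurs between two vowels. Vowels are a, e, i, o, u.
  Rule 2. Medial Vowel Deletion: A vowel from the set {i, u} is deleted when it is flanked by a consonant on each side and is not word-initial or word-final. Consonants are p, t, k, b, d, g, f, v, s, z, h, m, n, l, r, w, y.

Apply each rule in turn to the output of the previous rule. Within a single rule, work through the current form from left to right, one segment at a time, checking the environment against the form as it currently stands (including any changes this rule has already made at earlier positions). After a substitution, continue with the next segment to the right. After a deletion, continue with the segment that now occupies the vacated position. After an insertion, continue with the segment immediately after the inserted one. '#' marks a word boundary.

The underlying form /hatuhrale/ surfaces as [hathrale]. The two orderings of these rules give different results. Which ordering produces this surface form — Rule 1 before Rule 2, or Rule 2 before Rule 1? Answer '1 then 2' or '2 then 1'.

Order 1 then 2:
  1 Voicing Between Vowels: [hatuhrale] → [haduhrale]
  2 Medial Vowel Deletion: [haduhrale] → [hadhrale]
  result: [hadhrale]
Order 2 then 1:
  2 Medial Vowel Deletion: [hatuhrale] → [hathrale]
  1 Voicing Between Vowels: no change — [hathrale]
  result: [hathrale]

2 then 1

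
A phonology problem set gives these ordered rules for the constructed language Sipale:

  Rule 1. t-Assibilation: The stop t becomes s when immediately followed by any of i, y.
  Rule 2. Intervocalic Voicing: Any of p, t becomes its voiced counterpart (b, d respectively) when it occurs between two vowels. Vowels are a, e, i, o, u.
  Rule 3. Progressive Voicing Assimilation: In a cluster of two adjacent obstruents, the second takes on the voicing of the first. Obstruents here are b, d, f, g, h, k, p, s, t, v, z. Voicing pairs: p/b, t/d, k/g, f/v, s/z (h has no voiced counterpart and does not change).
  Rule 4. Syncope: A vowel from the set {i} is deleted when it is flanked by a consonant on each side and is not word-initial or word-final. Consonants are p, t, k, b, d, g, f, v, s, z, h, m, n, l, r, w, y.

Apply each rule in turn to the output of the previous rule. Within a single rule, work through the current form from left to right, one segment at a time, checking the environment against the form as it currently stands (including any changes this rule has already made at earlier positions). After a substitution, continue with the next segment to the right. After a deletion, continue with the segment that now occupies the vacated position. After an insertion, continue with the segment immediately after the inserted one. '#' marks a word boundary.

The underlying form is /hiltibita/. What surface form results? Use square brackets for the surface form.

Rule 1 t-Assibilation: [hiltibita] → [hilsibita]
Rule 2 Intervocalic Voicing: [hilsibita] → [hilsibida]
Rule 3 Progressive Voicing Assimilation: no change — [hilsibida]
Rule 4 Syncope: [hilsibida] → [hlsbda]

[hlsbda]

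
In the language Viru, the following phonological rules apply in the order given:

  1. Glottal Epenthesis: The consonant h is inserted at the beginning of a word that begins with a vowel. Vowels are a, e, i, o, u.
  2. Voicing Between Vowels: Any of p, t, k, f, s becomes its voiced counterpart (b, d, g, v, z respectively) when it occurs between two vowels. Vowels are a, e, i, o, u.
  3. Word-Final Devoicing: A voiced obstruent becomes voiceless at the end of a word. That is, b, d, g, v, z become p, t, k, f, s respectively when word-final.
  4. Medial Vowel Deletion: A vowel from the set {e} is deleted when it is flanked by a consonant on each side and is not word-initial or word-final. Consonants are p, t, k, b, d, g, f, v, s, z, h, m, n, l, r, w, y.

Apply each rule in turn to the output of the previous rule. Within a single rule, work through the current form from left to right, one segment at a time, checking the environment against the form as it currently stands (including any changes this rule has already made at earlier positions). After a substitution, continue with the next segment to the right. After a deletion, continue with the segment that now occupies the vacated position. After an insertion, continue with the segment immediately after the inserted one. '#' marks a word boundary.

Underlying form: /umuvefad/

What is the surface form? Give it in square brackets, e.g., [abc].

[humuvvat]

1 Glottal Epenthesis: [umuvefad] → [humuvefad]
2 Voicing Between Vowels: [humuvefad] → [humuvevad]
3 Word-Final Devoicing: [humuvevad] → [humuvevat]
4 Medial Vowel Deletion: [humuvevat] → [humuvvat]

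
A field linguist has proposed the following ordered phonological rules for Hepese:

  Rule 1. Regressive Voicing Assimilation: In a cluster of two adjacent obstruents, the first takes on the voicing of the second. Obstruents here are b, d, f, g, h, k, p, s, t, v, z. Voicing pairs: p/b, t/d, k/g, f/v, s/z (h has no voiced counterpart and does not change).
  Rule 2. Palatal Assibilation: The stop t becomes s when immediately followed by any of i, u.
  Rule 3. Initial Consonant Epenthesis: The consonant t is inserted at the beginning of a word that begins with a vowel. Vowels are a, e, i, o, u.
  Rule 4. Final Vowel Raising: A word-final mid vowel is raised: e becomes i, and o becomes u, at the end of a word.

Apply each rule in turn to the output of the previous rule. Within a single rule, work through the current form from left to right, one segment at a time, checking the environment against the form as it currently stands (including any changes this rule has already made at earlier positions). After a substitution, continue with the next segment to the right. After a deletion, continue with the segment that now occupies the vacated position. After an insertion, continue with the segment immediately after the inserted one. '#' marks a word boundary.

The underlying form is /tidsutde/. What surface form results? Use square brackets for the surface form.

[sitsuddi]

Rule 1 Regressive Voicing Assimilation: [tidsutde] → [titsudde]
Rule 2 Palatal Assibilation: [titsudde] → [sitsudde]
Rule 3 Initial Consonant Epenthesis: no change — [sitsudde]
Rule 4 Final Vowel Raising: [sitsudde] → [sitsuddi]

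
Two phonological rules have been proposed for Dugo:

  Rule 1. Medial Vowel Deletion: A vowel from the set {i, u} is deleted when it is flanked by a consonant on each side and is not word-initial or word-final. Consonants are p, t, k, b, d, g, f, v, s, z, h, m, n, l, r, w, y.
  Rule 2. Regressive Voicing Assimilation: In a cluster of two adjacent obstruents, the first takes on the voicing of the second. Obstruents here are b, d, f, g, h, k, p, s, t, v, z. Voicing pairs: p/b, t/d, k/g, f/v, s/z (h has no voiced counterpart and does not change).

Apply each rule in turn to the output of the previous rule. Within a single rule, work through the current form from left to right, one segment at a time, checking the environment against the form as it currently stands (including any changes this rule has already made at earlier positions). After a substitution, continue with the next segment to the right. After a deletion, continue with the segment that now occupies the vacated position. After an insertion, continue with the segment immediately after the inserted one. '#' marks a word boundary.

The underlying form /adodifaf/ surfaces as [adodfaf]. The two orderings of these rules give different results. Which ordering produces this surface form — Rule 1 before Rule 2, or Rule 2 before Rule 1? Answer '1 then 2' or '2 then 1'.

2 then 1

Order 1 then 2:
  1 Medial Vowel Deletion: [adodifaf] → [adodfaf]
  2 Regressive Voicing Assimilation: [adodfaf] → [adotfaf]
  result: [adotfaf]
Order 2 then 1:
  2 Regressive Voicing Assimilation: no change — [adodifaf]
  1 Medial Vowel Deletion: [adodifaf] → [adodfaf]
  result: [adodfaf]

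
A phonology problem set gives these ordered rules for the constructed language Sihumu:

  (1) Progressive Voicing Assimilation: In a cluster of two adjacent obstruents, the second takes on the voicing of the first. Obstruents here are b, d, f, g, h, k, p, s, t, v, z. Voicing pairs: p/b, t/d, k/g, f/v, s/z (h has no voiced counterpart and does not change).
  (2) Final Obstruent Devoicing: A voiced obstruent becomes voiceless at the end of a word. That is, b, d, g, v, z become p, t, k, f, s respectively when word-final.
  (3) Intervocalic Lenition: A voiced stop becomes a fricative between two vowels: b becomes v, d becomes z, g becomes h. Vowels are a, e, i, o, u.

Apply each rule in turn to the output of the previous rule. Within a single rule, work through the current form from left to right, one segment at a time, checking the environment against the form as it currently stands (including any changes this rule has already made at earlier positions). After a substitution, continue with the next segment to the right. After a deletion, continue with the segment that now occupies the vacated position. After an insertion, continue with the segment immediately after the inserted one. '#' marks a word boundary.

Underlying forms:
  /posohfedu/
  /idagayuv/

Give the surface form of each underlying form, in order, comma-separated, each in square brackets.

/posohfedu/:
  (1) Progressive Voicing Assimilation: no change — [posohfedu]
  (2) Final Obstruent Devoicing: no change — [posohfedu]
  (3) Intervocalic Lenition: [posohfedu] → [posohfezu]
/idagayuv/:
  (1) Progressive Voicing Assimilation: no change — [idagayuv]
  (2) Final Obstruent Devoicing: [idagayuv] → [idagayuf]
  (3) Intervocalic Lenition: [idagayuf] → [izahayuf]

[posohfezu], [izahayuf]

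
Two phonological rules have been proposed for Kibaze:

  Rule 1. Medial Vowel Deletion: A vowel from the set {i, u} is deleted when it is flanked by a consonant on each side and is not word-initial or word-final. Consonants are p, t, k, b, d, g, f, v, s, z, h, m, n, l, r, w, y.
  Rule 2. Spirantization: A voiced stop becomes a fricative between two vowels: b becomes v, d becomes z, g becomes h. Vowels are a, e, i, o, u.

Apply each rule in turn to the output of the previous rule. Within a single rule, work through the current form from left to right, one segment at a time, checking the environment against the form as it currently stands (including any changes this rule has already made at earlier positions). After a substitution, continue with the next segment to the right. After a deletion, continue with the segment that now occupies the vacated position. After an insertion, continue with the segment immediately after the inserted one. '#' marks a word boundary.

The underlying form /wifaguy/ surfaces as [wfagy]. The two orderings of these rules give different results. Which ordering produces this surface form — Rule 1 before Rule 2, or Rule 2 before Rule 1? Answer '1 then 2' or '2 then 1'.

Order 1 then 2:
  1 Medial Vowel Deletion: [wifaguy] → [wfagy]
  2 Spirantization: no change — [wfagy]
  result: [wfagy]
Order 2 then 1:
  2 Spirantization: [wifaguy] → [wifahuy]
  1 Medial Vowel Deletion: [wifahuy] → [wfahy]
  result: [wfahy]

1 then 2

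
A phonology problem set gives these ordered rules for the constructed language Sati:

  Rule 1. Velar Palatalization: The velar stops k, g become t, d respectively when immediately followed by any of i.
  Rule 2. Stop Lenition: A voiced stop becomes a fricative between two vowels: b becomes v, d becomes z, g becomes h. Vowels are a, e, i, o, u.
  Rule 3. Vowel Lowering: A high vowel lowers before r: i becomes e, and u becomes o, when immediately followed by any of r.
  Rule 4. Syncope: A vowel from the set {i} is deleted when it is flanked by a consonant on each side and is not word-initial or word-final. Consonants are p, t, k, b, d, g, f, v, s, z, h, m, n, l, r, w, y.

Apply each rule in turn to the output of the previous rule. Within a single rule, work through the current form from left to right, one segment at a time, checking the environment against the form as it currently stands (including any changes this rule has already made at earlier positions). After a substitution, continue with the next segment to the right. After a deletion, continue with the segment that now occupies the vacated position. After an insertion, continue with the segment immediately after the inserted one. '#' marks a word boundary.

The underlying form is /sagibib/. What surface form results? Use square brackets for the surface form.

Rule 1 Velar Palatalization: [sagibib] → [sadibib]
Rule 2 Stop Lenition: [sadibib] → [sazivib]
Rule 3 Vowel Lowering: no change — [sazivib]
Rule 4 Syncope: [sazivib] → [sazvb]

[sazvb]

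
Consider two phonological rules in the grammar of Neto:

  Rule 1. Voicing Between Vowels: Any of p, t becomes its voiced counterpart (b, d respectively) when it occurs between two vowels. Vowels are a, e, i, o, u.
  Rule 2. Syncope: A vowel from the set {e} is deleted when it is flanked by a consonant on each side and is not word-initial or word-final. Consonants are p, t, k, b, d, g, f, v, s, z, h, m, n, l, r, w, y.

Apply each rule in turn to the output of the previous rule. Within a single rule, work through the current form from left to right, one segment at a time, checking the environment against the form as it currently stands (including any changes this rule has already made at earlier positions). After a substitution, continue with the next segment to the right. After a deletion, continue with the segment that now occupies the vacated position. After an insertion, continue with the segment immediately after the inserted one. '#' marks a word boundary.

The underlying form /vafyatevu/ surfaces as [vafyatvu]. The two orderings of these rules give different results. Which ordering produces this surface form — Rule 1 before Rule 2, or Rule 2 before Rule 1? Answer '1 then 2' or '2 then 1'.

2 then 1

Order 1 then 2:
  1 Voicing Between Vowels: [vafyatevu] → [vafyadevu]
  2 Syncope: [vafyadevu] → [vafyadvu]
  result: [vafyadvu]
Order 2 then 1:
  2 Syncope: [vafyatevu] → [vafyatvu]
  1 Voicing Between Vowels: no change — [vafyatvu]
  result: [vafyatvu]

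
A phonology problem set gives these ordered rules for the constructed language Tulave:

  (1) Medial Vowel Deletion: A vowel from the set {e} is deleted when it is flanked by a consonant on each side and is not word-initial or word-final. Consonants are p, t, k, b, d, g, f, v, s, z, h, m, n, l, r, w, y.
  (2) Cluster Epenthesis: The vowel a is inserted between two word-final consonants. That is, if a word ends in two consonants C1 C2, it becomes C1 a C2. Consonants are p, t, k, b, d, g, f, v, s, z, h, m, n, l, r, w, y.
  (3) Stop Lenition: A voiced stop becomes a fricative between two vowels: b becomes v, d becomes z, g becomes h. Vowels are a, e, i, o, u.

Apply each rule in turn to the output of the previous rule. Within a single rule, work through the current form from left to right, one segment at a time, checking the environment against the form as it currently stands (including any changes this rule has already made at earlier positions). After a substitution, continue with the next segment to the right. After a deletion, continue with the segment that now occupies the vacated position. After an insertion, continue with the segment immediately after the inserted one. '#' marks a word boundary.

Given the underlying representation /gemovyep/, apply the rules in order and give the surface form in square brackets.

[gmovyap]

(1) Medial Vowel Deletion: [gemovyep] → [gmovyp]
(2) Cluster Epenthesis: [gmovyp] → [gmovyap]
(3) Stop Lenition: no change — [gmovyap]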